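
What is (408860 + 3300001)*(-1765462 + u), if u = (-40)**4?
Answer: 2946831001218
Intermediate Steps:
u = 2560000
(408860 + 3300001)*(-1765462 + u) = (408860 + 3300001)*(-1765462 + 2560000) = 3708861*794538 = 2946831001218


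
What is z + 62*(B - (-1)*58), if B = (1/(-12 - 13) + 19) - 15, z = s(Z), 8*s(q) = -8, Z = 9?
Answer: 96013/25 ≈ 3840.5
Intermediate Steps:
s(q) = -1 (s(q) = (1/8)*(-8) = -1)
z = -1
B = 99/25 (B = (1/(-25) + 19) - 15 = (-1/25 + 19) - 15 = 474/25 - 15 = 99/25 ≈ 3.9600)
z + 62*(B - (-1)*58) = -1 + 62*(99/25 - (-1)*58) = -1 + 62*(99/25 - 1*(-58)) = -1 + 62*(99/25 + 58) = -1 + 62*(1549/25) = -1 + 96038/25 = 96013/25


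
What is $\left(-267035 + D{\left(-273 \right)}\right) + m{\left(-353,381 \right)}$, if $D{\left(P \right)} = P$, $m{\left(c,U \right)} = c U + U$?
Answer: $-401420$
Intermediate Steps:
$m{\left(c,U \right)} = U + U c$ ($m{\left(c,U \right)} = U c + U = U + U c$)
$\left(-267035 + D{\left(-273 \right)}\right) + m{\left(-353,381 \right)} = \left(-267035 - 273\right) + 381 \left(1 - 353\right) = -267308 + 381 \left(-352\right) = -267308 - 134112 = -401420$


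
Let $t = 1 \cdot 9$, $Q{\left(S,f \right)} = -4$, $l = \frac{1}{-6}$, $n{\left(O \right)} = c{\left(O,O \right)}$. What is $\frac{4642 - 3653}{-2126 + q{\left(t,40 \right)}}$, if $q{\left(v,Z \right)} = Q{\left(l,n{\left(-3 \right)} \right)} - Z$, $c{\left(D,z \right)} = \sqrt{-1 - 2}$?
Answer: $- \frac{989}{2170} \approx -0.45576$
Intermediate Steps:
$c{\left(D,z \right)} = i \sqrt{3}$ ($c{\left(D,z \right)} = \sqrt{-3} = i \sqrt{3}$)
$n{\left(O \right)} = i \sqrt{3}$
$l = - \frac{1}{6} \approx -0.16667$
$t = 9$
$q{\left(v,Z \right)} = -4 - Z$
$\frac{4642 - 3653}{-2126 + q{\left(t,40 \right)}} = \frac{4642 - 3653}{-2126 - 44} = \frac{989}{-2126 - 44} = \frac{989}{-2170} = 989 \left(- \frac{1}{2170}\right) = - \frac{989}{2170}$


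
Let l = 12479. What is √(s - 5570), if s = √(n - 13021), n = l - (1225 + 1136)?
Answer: √(-5570 + I*√2903) ≈ 0.361 + 74.633*I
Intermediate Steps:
n = 10118 (n = 12479 - (1225 + 1136) = 12479 - 1*2361 = 12479 - 2361 = 10118)
s = I*√2903 (s = √(10118 - 13021) = √(-2903) = I*√2903 ≈ 53.88*I)
√(s - 5570) = √(I*√2903 - 5570) = √(-5570 + I*√2903)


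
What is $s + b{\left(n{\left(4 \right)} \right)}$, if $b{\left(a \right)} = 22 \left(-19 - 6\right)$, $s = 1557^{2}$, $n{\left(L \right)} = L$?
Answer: $2423699$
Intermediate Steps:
$s = 2424249$
$b{\left(a \right)} = -550$ ($b{\left(a \right)} = 22 \left(-25\right) = -550$)
$s + b{\left(n{\left(4 \right)} \right)} = 2424249 - 550 = 2423699$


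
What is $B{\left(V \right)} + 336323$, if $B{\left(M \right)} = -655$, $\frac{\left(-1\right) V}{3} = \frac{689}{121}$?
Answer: $335668$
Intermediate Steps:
$V = - \frac{2067}{121}$ ($V = - 3 \cdot \frac{689}{121} = - 3 \cdot 689 \cdot \frac{1}{121} = \left(-3\right) \frac{689}{121} = - \frac{2067}{121} \approx -17.083$)
$B{\left(V \right)} + 336323 = -655 + 336323 = 335668$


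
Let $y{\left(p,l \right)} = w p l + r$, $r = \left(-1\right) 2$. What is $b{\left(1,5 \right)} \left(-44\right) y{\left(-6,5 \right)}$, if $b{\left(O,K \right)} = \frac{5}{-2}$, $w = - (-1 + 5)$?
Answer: $12980$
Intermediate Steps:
$r = -2$
$w = -4$ ($w = \left(-1\right) 4 = -4$)
$y{\left(p,l \right)} = -2 - 4 l p$ ($y{\left(p,l \right)} = - 4 p l - 2 = - 4 l p - 2 = -2 - 4 l p$)
$b{\left(O,K \right)} = - \frac{5}{2}$ ($b{\left(O,K \right)} = 5 \left(- \frac{1}{2}\right) = - \frac{5}{2}$)
$b{\left(1,5 \right)} \left(-44\right) y{\left(-6,5 \right)} = \left(- \frac{5}{2}\right) \left(-44\right) \left(-2 - 20 \left(-6\right)\right) = 110 \left(-2 + 120\right) = 110 \cdot 118 = 12980$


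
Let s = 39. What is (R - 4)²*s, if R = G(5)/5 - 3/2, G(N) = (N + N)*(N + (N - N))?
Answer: 3159/4 ≈ 789.75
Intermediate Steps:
G(N) = 2*N² (G(N) = (2*N)*(N + 0) = (2*N)*N = 2*N²)
R = 17/2 (R = (2*5²)/5 - 3/2 = (2*25)*(⅕) - 3*½ = 50*(⅕) - 3/2 = 10 - 3/2 = 17/2 ≈ 8.5000)
(R - 4)²*s = (17/2 - 4)²*39 = (9/2)²*39 = (81/4)*39 = 3159/4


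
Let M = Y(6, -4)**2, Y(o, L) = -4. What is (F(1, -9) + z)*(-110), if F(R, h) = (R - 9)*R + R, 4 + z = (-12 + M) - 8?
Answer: 1650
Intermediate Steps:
M = 16 (M = (-4)**2 = 16)
z = -8 (z = -4 + ((-12 + 16) - 8) = -4 + (4 - 8) = -4 - 4 = -8)
F(R, h) = R + R*(-9 + R) (F(R, h) = (-9 + R)*R + R = R*(-9 + R) + R = R + R*(-9 + R))
(F(1, -9) + z)*(-110) = (1*(-8 + 1) - 8)*(-110) = (1*(-7) - 8)*(-110) = (-7 - 8)*(-110) = -15*(-110) = 1650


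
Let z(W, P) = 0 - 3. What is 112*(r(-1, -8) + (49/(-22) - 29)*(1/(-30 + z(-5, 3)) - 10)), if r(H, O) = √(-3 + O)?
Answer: 4244744/121 + 112*I*√11 ≈ 35081.0 + 371.46*I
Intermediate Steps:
z(W, P) = -3
112*(r(-1, -8) + (49/(-22) - 29)*(1/(-30 + z(-5, 3)) - 10)) = 112*(√(-3 - 8) + (49/(-22) - 29)*(1/(-30 - 3) - 10)) = 112*(√(-11) + (49*(-1/22) - 29)*(1/(-33) - 10)) = 112*(I*√11 + (-49/22 - 29)*(-1/33 - 10)) = 112*(I*√11 - 687/22*(-331/33)) = 112*(I*√11 + 75799/242) = 112*(75799/242 + I*√11) = 4244744/121 + 112*I*√11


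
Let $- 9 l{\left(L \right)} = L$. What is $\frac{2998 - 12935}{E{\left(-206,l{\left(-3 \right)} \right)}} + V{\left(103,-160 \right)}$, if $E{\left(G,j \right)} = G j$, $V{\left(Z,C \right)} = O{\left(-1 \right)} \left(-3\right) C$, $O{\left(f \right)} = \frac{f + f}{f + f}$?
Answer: $\frac{128691}{206} \approx 624.71$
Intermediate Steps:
$l{\left(L \right)} = - \frac{L}{9}$
$O{\left(f \right)} = 1$ ($O{\left(f \right)} = \frac{2 f}{2 f} = 2 f \frac{1}{2 f} = 1$)
$V{\left(Z,C \right)} = - 3 C$ ($V{\left(Z,C \right)} = 1 \left(-3\right) C = - 3 C$)
$\frac{2998 - 12935}{E{\left(-206,l{\left(-3 \right)} \right)}} + V{\left(103,-160 \right)} = \frac{2998 - 12935}{\left(-206\right) \left(\left(- \frac{1}{9}\right) \left(-3\right)\right)} - -480 = - \frac{9937}{\left(-206\right) \frac{1}{3}} + 480 = - \frac{9937}{- \frac{206}{3}} + 480 = \left(-9937\right) \left(- \frac{3}{206}\right) + 480 = \frac{29811}{206} + 480 = \frac{128691}{206}$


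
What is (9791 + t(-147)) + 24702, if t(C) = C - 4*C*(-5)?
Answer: 31406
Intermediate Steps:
t(C) = 21*C (t(C) = C + 20*C = 21*C)
(9791 + t(-147)) + 24702 = (9791 + 21*(-147)) + 24702 = (9791 - 3087) + 24702 = 6704 + 24702 = 31406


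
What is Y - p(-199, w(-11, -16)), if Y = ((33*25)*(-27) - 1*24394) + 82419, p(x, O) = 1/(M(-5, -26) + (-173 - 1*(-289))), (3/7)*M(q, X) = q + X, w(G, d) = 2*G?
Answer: 4683247/131 ≈ 35750.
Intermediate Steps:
M(q, X) = 7*X/3 + 7*q/3 (M(q, X) = 7*(q + X)/3 = 7*(X + q)/3 = 7*X/3 + 7*q/3)
p(x, O) = 3/131 (p(x, O) = 1/(((7/3)*(-26) + (7/3)*(-5)) + (-173 - 1*(-289))) = 1/((-182/3 - 35/3) + (-173 + 289)) = 1/(-217/3 + 116) = 1/(131/3) = 3/131)
Y = 35750 (Y = (825*(-27) - 24394) + 82419 = (-22275 - 24394) + 82419 = -46669 + 82419 = 35750)
Y - p(-199, w(-11, -16)) = 35750 - 1*3/131 = 35750 - 3/131 = 4683247/131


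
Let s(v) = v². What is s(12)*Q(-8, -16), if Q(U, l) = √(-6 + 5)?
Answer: 144*I ≈ 144.0*I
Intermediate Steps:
Q(U, l) = I (Q(U, l) = √(-1) = I)
s(12)*Q(-8, -16) = 12²*I = 144*I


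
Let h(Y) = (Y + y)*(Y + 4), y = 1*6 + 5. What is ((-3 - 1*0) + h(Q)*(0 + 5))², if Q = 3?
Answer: 237169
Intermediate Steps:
y = 11 (y = 6 + 5 = 11)
h(Y) = (4 + Y)*(11 + Y) (h(Y) = (Y + 11)*(Y + 4) = (11 + Y)*(4 + Y) = (4 + Y)*(11 + Y))
((-3 - 1*0) + h(Q)*(0 + 5))² = ((-3 - 1*0) + (44 + 3² + 15*3)*(0 + 5))² = ((-3 + 0) + (44 + 9 + 45)*5)² = (-3 + 98*5)² = (-3 + 490)² = 487² = 237169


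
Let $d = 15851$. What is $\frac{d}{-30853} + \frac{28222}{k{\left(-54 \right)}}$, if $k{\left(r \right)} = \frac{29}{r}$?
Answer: $- \frac{47020061443}{894737} \approx -52552.0$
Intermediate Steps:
$\frac{d}{-30853} + \frac{28222}{k{\left(-54 \right)}} = \frac{15851}{-30853} + \frac{28222}{29 \frac{1}{-54}} = 15851 \left(- \frac{1}{30853}\right) + \frac{28222}{29 \left(- \frac{1}{54}\right)} = - \frac{15851}{30853} + \frac{28222}{- \frac{29}{54}} = - \frac{15851}{30853} + 28222 \left(- \frac{54}{29}\right) = - \frac{15851}{30853} - \frac{1523988}{29} = - \frac{47020061443}{894737}$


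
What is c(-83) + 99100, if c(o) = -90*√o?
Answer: 99100 - 90*I*√83 ≈ 99100.0 - 819.94*I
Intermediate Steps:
c(-83) + 99100 = -90*I*√83 + 99100 = 99100 - 90*I*√83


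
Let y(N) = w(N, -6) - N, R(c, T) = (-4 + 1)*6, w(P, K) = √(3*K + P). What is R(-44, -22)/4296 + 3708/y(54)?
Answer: -27657/358 ≈ -77.254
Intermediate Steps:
w(P, K) = √(P + 3*K)
R(c, T) = -18 (R(c, T) = -3*6 = -18)
y(N) = √(-18 + N) - N (y(N) = √(N + 3*(-6)) - N = √(N - 18) - N = √(-18 + N) - N)
R(-44, -22)/4296 + 3708/y(54) = -18/4296 + 3708/(√(-18 + 54) - 1*54) = -18*1/4296 + 3708/(√36 - 54) = -3/716 + 3708/(6 - 54) = -3/716 + 3708/(-48) = -3/716 + 3708*(-1/48) = -3/716 - 309/4 = -27657/358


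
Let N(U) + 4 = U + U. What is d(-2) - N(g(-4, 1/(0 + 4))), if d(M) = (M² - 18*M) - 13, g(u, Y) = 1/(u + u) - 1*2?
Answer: 141/4 ≈ 35.250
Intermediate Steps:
g(u, Y) = -2 + 1/(2*u) (g(u, Y) = 1/(2*u) - 2 = -2 + 1/(2*u))
N(U) = -4 + 2*U (N(U) = -4 + (U + U) = -4 + 2*U)
d(M) = -13 + M² - 18*M
d(-2) - N(g(-4, 1/(0 + 4))) = (-13 + (-2)² - 18*(-2)) - (-4 + 2*(-2 + (½)/(-4))) = (-13 + 4 + 36) - (-4 + 2*(-2 + (½)*(-¼))) = 27 - (-4 + 2*(-2 - ⅛)) = 27 - (-4 + 2*(-17/8)) = 27 - (-4 - 17/4) = 27 - 1*(-33/4) = 27 + 33/4 = 141/4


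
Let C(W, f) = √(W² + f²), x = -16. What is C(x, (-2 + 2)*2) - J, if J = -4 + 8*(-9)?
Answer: 92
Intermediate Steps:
J = -76 (J = -4 - 72 = -76)
C(x, (-2 + 2)*2) - J = √((-16)² + ((-2 + 2)*2)²) - 1*(-76) = √(256 + (0*2)²) + 76 = √(256 + 0²) + 76 = √(256 + 0) + 76 = √256 + 76 = 16 + 76 = 92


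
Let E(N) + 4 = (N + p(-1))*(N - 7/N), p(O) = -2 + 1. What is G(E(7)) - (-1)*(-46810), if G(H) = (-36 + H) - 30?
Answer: -46844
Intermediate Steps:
p(O) = -1
E(N) = -4 + (-1 + N)*(N - 7/N) (E(N) = -4 + (N - 1)*(N - 7/N) = -4 + (-1 + N)*(N - 7/N))
G(H) = -66 + H
G(E(7)) - (-1)*(-46810) = (-66 + (-11 + 7**2 - 1*7 + 7/7)) - (-1)*(-46810) = (-66 + (-11 + 49 - 7 + 7*(1/7))) - 1*46810 = (-66 + (-11 + 49 - 7 + 1)) - 46810 = (-66 + 32) - 46810 = -34 - 46810 = -46844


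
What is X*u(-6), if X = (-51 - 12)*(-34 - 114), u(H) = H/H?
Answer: 9324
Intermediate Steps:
u(H) = 1
X = 9324 (X = -63*(-148) = 9324)
X*u(-6) = 9324*1 = 9324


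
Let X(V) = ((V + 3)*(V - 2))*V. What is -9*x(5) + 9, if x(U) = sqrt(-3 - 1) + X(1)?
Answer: 45 - 18*I ≈ 45.0 - 18.0*I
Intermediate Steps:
X(V) = V*(-2 + V)*(3 + V) (X(V) = ((3 + V)*(-2 + V))*V = ((-2 + V)*(3 + V))*V = V*(-2 + V)*(3 + V))
x(U) = -4 + 2*I (x(U) = sqrt(-3 - 1) + 1*(-6 + 1 + 1**2) = sqrt(-4) + 1*(-6 + 1 + 1) = 2*I + 1*(-4) = 2*I - 4 = -4 + 2*I)
-9*x(5) + 9 = -9*(-4 + 2*I) + 9 = (36 - 18*I) + 9 = 45 - 18*I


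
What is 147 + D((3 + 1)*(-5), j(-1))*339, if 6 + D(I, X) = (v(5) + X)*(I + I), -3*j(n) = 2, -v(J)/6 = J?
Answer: 413953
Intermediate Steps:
v(J) = -6*J
j(n) = -⅔ (j(n) = -⅓*2 = -⅔)
D(I, X) = -6 + 2*I*(-30 + X) (D(I, X) = -6 + (-6*5 + X)*(I + I) = -6 + (-30 + X)*(2*I) = -6 + 2*I*(-30 + X))
147 + D((3 + 1)*(-5), j(-1))*339 = 147 + (-6 - 60*(3 + 1)*(-5) + 2*((3 + 1)*(-5))*(-⅔))*339 = 147 + (-6 - 240*(-5) + 2*(4*(-5))*(-⅔))*339 = 147 + (-6 - 60*(-20) + 2*(-20)*(-⅔))*339 = 147 + (-6 + 1200 + 80/3)*339 = 147 + (3662/3)*339 = 147 + 413806 = 413953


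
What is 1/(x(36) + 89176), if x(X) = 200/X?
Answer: 9/802634 ≈ 1.1213e-5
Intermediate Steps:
1/(x(36) + 89176) = 1/(200/36 + 89176) = 1/(200*(1/36) + 89176) = 1/(50/9 + 89176) = 1/(802634/9) = 9/802634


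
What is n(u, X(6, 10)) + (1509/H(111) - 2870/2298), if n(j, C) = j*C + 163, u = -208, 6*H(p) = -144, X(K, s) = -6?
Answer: 12380485/9192 ≈ 1346.9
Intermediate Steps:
H(p) = -24 (H(p) = (⅙)*(-144) = -24)
n(j, C) = 163 + C*j (n(j, C) = C*j + 163 = 163 + C*j)
n(u, X(6, 10)) + (1509/H(111) - 2870/2298) = (163 - 6*(-208)) + (1509/(-24) - 2870/2298) = (163 + 1248) + (1509*(-1/24) - 2870*1/2298) = 1411 + (-503/8 - 1435/1149) = 1411 - 589427/9192 = 12380485/9192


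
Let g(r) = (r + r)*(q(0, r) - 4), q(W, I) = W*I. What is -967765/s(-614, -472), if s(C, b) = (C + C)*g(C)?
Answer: 967765/6031936 ≈ 0.16044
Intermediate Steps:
q(W, I) = I*W
g(r) = -8*r (g(r) = (r + r)*(r*0 - 4) = (2*r)*(0 - 4) = (2*r)*(-4) = -8*r)
s(C, b) = -16*C² (s(C, b) = (C + C)*(-8*C) = (2*C)*(-8*C) = -16*C²)
-967765/s(-614, -472) = -967765/((-16*(-614)²)) = -967765/((-16*376996)) = -967765/(-6031936) = -967765*(-1/6031936) = 967765/6031936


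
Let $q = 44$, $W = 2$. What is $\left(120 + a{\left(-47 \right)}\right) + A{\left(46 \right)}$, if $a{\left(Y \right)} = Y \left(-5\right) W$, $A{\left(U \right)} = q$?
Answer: $634$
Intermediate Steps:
$A{\left(U \right)} = 44$
$a{\left(Y \right)} = - 10 Y$ ($a{\left(Y \right)} = Y \left(-5\right) 2 = - 5 Y 2 = - 10 Y$)
$\left(120 + a{\left(-47 \right)}\right) + A{\left(46 \right)} = \left(120 - -470\right) + 44 = \left(120 + 470\right) + 44 = 590 + 44 = 634$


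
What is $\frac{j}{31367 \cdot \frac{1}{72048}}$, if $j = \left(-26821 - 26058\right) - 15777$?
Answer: $- \frac{706646784}{4481} \approx -1.577 \cdot 10^{5}$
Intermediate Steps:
$j = -68656$ ($j = -52879 - 15777 = -68656$)
$\frac{j}{31367 \cdot \frac{1}{72048}} = - \frac{68656}{31367 \cdot \frac{1}{72048}} = - \frac{68656}{\frac{31367}{72048}} = \left(-68656\right) \frac{72048}{31367} = - \frac{706646784}{4481}$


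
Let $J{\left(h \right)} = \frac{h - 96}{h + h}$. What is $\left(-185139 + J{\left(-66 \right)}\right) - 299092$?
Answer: $- \frac{10653055}{22} \approx -4.8423 \cdot 10^{5}$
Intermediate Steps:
$J{\left(h \right)} = \frac{-96 + h}{2 h}$
$\left(-185139 + J{\left(-66 \right)}\right) - 299092 = \left(-185139 + \frac{-96 - 66}{2 \left(-66\right)}\right) - 299092 = \left(-185139 + \frac{1}{2} \left(- \frac{1}{66}\right) \left(-162\right)\right) - 299092 = \left(-185139 + \frac{27}{22}\right) - 299092 = - \frac{4073031}{22} - 299092 = - \frac{10653055}{22}$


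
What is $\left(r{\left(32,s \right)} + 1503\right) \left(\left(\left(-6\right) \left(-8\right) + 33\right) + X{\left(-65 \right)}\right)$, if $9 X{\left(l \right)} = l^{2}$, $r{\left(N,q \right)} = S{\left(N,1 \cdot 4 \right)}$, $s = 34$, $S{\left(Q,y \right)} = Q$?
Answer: $\frac{7604390}{9} \approx 8.4493 \cdot 10^{5}$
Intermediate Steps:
$r{\left(N,q \right)} = N$
$X{\left(l \right)} = \frac{l^{2}}{9}$
$\left(r{\left(32,s \right)} + 1503\right) \left(\left(\left(-6\right) \left(-8\right) + 33\right) + X{\left(-65 \right)}\right) = \left(32 + 1503\right) \left(\left(\left(-6\right) \left(-8\right) + 33\right) + \frac{\left(-65\right)^{2}}{9}\right) = 1535 \left(\left(48 + 33\right) + \frac{1}{9} \cdot 4225\right) = 1535 \left(81 + \frac{4225}{9}\right) = 1535 \cdot \frac{4954}{9} = \frac{7604390}{9}$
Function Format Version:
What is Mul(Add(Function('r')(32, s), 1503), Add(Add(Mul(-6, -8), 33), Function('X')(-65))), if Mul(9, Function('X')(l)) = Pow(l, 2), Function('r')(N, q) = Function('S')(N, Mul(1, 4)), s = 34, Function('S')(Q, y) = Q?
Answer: Rational(7604390, 9) ≈ 8.4493e+5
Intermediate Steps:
Function('r')(N, q) = N
Function('X')(l) = Mul(Rational(1, 9), Pow(l, 2))
Mul(Add(Function('r')(32, s), 1503), Add(Add(Mul(-6, -8), 33), Function('X')(-65))) = Mul(Add(32, 1503), Add(Add(Mul(-6, -8), 33), Mul(Rational(1, 9), Pow(-65, 2)))) = Mul(1535, Add(Add(48, 33), Mul(Rational(1, 9), 4225))) = Mul(1535, Add(81, Rational(4225, 9))) = Mul(1535, Rational(4954, 9)) = Rational(7604390, 9)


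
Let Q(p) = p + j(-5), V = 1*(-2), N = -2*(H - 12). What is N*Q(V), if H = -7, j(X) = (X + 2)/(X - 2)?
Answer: -418/7 ≈ -59.714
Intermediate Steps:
j(X) = (2 + X)/(-2 + X)
N = 38 (N = -2*(-7 - 12) = -2*(-19) = 38)
V = -2
Q(p) = 3/7 + p (Q(p) = p + (2 - 5)/(-2 - 5) = p - 3/(-7) = p - ⅐*(-3) = p + 3/7 = 3/7 + p)
N*Q(V) = 38*(3/7 - 2) = 38*(-11/7) = -418/7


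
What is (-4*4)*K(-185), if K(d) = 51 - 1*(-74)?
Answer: -2000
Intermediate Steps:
K(d) = 125 (K(d) = 51 + 74 = 125)
(-4*4)*K(-185) = -4*4*125 = -16*125 = -2000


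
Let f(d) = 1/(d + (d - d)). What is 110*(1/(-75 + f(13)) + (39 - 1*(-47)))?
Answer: 4606305/487 ≈ 9458.5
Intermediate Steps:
f(d) = 1/d (f(d) = 1/(d + 0) = 1/d)
110*(1/(-75 + f(13)) + (39 - 1*(-47))) = 110*(1/(-75 + 1/13) + (39 - 1*(-47))) = 110*(1/(-75 + 1/13) + (39 + 47)) = 110*(1/(-974/13) + 86) = 110*(-13/974 + 86) = 110*(83751/974) = 4606305/487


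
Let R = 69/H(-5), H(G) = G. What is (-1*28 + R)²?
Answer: 43681/25 ≈ 1747.2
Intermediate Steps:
R = -69/5 (R = 69/(-5) = 69*(-⅕) = -69/5 ≈ -13.800)
(-1*28 + R)² = (-1*28 - 69/5)² = (-28 - 69/5)² = (-209/5)² = 43681/25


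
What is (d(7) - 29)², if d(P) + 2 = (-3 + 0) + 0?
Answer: 1156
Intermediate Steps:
d(P) = -5 (d(P) = -2 + ((-3 + 0) + 0) = -2 + (-3 + 0) = -2 - 3 = -5)
(d(7) - 29)² = (-5 - 29)² = (-34)² = 1156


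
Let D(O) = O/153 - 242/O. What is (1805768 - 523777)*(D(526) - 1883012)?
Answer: -97136970921525613/40239 ≈ -2.4140e+12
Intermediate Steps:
D(O) = -242/O + O/153 (D(O) = O*(1/153) - 242/O = O/153 - 242/O = -242/O + O/153)
(1805768 - 523777)*(D(526) - 1883012) = (1805768 - 523777)*((-242/526 + (1/153)*526) - 1883012) = 1281991*((-242*1/526 + 526/153) - 1883012) = 1281991*((-121/263 + 526/153) - 1883012) = 1281991*(119825/40239 - 1883012) = 1281991*(-75770400043/40239) = -97136970921525613/40239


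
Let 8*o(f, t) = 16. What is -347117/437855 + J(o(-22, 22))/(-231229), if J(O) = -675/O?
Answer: -160231481461/202489547590 ≈ -0.79131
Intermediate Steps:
o(f, t) = 2 (o(f, t) = (1/8)*16 = 2)
-347117/437855 + J(o(-22, 22))/(-231229) = -347117/437855 - 675/2/(-231229) = -347117*1/437855 - 675*1/2*(-1/231229) = -347117/437855 - 675/2*(-1/231229) = -347117/437855 + 675/462458 = -160231481461/202489547590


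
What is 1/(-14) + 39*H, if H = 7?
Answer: 3821/14 ≈ 272.93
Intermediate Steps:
1/(-14) + 39*H = 1/(-14) + 39*7 = -1/14 + 273 = 3821/14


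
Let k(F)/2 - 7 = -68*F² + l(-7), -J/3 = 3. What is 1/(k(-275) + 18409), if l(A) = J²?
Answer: -1/10266415 ≈ -9.7405e-8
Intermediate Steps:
J = -9 (J = -3*3 = -9)
l(A) = 81 (l(A) = (-9)² = 81)
k(F) = 176 - 136*F² (k(F) = 14 + 2*(-68*F² + 81) = 14 + 2*(81 - 68*F²) = 14 + (162 - 136*F²) = 176 - 136*F²)
1/(k(-275) + 18409) = 1/((176 - 136*(-275)²) + 18409) = 1/((176 - 136*75625) + 18409) = 1/((176 - 10285000) + 18409) = 1/(-10284824 + 18409) = 1/(-10266415) = -1/10266415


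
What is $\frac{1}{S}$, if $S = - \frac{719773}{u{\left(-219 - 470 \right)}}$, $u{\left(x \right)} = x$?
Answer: $\frac{689}{719773} \approx 0.00095725$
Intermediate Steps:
$S = \frac{719773}{689}$ ($S = - \frac{719773}{-219 - 470} = - \frac{719773}{-689} = \left(-719773\right) \left(- \frac{1}{689}\right) = \frac{719773}{689} \approx 1044.7$)
$\frac{1}{S} = \frac{1}{\frac{719773}{689}} = \frac{689}{719773}$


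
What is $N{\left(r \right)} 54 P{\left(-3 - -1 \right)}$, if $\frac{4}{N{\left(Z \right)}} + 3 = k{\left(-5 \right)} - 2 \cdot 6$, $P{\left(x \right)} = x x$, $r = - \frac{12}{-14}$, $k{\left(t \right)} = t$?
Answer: $- \frac{216}{5} \approx -43.2$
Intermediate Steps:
$r = \frac{6}{7}$ ($r = \left(-12\right) \left(- \frac{1}{14}\right) = \frac{6}{7} \approx 0.85714$)
$P{\left(x \right)} = x^{2}$
$N{\left(Z \right)} = - \frac{1}{5}$ ($N{\left(Z \right)} = \frac{4}{-3 - \left(5 + 2 \cdot 6\right)} = \frac{4}{-3 - 17} = \frac{4}{-20} = 4 \left(- \frac{1}{20}\right) = - \frac{1}{5}$)
$N{\left(r \right)} 54 P{\left(-3 - -1 \right)} = \left(- \frac{1}{5}\right) 54 \left(-3 - -1\right)^{2} = - \frac{54 \left(-3 + 1\right)^{2}}{5} = - \frac{54 \left(-2\right)^{2}}{5} = \left(- \frac{54}{5}\right) 4 = - \frac{216}{5}$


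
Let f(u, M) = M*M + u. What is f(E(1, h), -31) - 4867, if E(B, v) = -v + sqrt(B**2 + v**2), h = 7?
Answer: -3913 + 5*sqrt(2) ≈ -3905.9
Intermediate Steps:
E(B, v) = sqrt(B**2 + v**2) - v
f(u, M) = u + M**2 (f(u, M) = M**2 + u = u + M**2)
f(E(1, h), -31) - 4867 = ((sqrt(1**2 + 7**2) - 1*7) + (-31)**2) - 4867 = ((sqrt(1 + 49) - 7) + 961) - 4867 = ((sqrt(50) - 7) + 961) - 4867 = ((5*sqrt(2) - 7) + 961) - 4867 = ((-7 + 5*sqrt(2)) + 961) - 4867 = (954 + 5*sqrt(2)) - 4867 = -3913 + 5*sqrt(2)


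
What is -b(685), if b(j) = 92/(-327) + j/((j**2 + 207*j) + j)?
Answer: 81829/292011 ≈ 0.28023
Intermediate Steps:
b(j) = -92/327 + j/(j**2 + 208*j) (b(j) = 92*(-1/327) + j/(j**2 + 208*j) = -92/327 + j/(j**2 + 208*j))
-b(685) = -(-18809 - 92*685)/(327*(208 + 685)) = -(-18809 - 63020)/(327*893) = -(-81829)/(327*893) = -1*(-81829/292011) = 81829/292011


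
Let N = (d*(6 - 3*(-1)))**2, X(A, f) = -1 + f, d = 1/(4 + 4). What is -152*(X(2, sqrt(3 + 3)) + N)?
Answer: -323/8 - 152*sqrt(6) ≈ -412.70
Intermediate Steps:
d = 1/8 ≈ 0.12500
N = 81/64 (N = ((6 - 3*(-1))/8)**2 = ((6 + 3)/8)**2 = ((1/8)*9)**2 = (9/8)**2 = 81/64 ≈ 1.2656)
-152*(X(2, sqrt(3 + 3)) + N) = -152*((-1 + sqrt(3 + 3)) + 81/64) = -152*((-1 + sqrt(6)) + 81/64) = -152*(17/64 + sqrt(6)) = -323/8 - 152*sqrt(6)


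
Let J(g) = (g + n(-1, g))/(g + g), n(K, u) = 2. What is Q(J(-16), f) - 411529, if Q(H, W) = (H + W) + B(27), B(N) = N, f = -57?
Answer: -6584937/16 ≈ -4.1156e+5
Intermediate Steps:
J(g) = (2 + g)/(2*g) (J(g) = (g + 2)/(g + g) = (2 + g)/((2*g)) = (2 + g)*(1/(2*g)) = (2 + g)/(2*g))
Q(H, W) = 27 + H + W (Q(H, W) = (H + W) + 27 = 27 + H + W)
Q(J(-16), f) - 411529 = (27 + (½)*(2 - 16)/(-16) - 57) - 411529 = (27 + (½)*(-1/16)*(-14) - 57) - 411529 = (27 + 7/16 - 57) - 411529 = -473/16 - 411529 = -6584937/16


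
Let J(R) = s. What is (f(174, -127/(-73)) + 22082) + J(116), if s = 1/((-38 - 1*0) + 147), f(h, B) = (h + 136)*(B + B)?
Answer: 184289207/7957 ≈ 23161.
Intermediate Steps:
f(h, B) = 2*B*(136 + h) (f(h, B) = (136 + h)*(2*B) = 2*B*(136 + h))
s = 1/109 (s = 1/((-38 + 0) + 147) = 1/(-38 + 147) = 1/109 ≈ 0.0091743)
J(R) = 1/109
(f(174, -127/(-73)) + 22082) + J(116) = (2*(-127/(-73))*(136 + 174) + 22082) + 1/109 = (2*(-127*(-1/73))*310 + 22082) + 1/109 = (2*(127/73)*310 + 22082) + 1/109 = (78740/73 + 22082) + 1/109 = 1690726/73 + 1/109 = 184289207/7957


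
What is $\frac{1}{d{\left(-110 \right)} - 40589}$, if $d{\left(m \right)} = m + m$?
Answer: $- \frac{1}{40809} \approx -2.4504 \cdot 10^{-5}$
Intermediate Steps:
$d{\left(m \right)} = 2 m$
$\frac{1}{d{\left(-110 \right)} - 40589} = \frac{1}{2 \left(-110\right) - 40589} = \frac{1}{-220 - 40589} = \frac{1}{-40809} = - \frac{1}{40809}$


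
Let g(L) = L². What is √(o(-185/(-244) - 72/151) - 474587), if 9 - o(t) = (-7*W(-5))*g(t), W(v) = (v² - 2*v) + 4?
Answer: I*√644200962308111/36844 ≈ 688.88*I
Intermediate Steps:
W(v) = 4 + v² - 2*v
o(t) = 9 + 273*t² (o(t) = 9 - (-7*(4 + (-5)² - 2*(-5)))*t² = 9 - (-7*(4 + 25 + 10))*t² = 9 - (-7*39)*t² = 9 - (-273)*t² = 9 + 273*t²)
√(o(-185/(-244) - 72/151) - 474587) = √((9 + 273*(-185/(-244) - 72/151)²) - 474587) = √((9 + 273*(-185*(-1/244) - 72*1/151)²) - 474587) = √((9 + 273*(185/244 - 72/151)²) - 474587) = √((9 + 273*(10367/36844)²) - 474587) = √((9 + 273*(107474689/1357480336)) - 474587) = √((9 + 29340590097/1357480336) - 474587) = √(41557913121/1357480336 - 474587) = √(-644200962308111/1357480336) = I*√644200962308111/36844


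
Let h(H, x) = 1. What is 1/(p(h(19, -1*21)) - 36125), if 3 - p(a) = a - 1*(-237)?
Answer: -1/36360 ≈ -2.7503e-5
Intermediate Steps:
p(a) = -234 - a (p(a) = 3 - (a - 1*(-237)) = 3 - (a + 237) = 3 - (237 + a) = 3 + (-237 - a) = -234 - a)
1/(p(h(19, -1*21)) - 36125) = 1/((-234 - 1*1) - 36125) = 1/((-234 - 1) - 36125) = 1/(-235 - 36125) = 1/(-36360) = -1/36360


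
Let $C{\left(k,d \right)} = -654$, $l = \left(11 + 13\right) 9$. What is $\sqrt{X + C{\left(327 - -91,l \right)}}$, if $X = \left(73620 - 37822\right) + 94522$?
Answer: $\sqrt{129666} \approx 360.09$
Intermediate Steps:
$l = 216$ ($l = 24 \cdot 9 = 216$)
$X = 130320$ ($X = 35798 + 94522 = 130320$)
$\sqrt{X + C{\left(327 - -91,l \right)}} = \sqrt{130320 - 654} = \sqrt{129666}$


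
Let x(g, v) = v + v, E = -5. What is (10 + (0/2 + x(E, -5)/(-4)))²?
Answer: 625/4 ≈ 156.25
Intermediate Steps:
x(g, v) = 2*v
(10 + (0/2 + x(E, -5)/(-4)))² = (10 + (0/2 + (2*(-5))/(-4)))² = (10 + (0*(½) - 10*(-¼)))² = (10 + (0 + 5/2))² = (10 + 5/2)² = (25/2)² = 625/4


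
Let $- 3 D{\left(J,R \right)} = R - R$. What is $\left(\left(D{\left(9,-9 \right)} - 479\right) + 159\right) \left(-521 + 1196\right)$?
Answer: $-216000$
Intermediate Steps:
$D{\left(J,R \right)} = 0$ ($D{\left(J,R \right)} = - \frac{R - R}{3} = \left(- \frac{1}{3}\right) 0 = 0$)
$\left(\left(D{\left(9,-9 \right)} - 479\right) + 159\right) \left(-521 + 1196\right) = \left(\left(0 - 479\right) + 159\right) \left(-521 + 1196\right) = \left(-479 + 159\right) 675 = \left(-320\right) 675 = -216000$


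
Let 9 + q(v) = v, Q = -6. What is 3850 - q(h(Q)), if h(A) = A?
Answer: 3865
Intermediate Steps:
q(v) = -9 + v
3850 - q(h(Q)) = 3850 - (-9 - 6) = 3850 - 1*(-15) = 3850 + 15 = 3865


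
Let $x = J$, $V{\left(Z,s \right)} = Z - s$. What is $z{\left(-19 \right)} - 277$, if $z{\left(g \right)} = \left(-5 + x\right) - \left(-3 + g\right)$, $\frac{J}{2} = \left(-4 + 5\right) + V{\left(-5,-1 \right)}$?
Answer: $-266$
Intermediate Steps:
$J = -6$ ($J = 2 \left(\left(-4 + 5\right) - 4\right) = 2 \left(1 + \left(-5 + 1\right)\right) = 2 \left(1 - 4\right) = 2 \left(-3\right) = -6$)
$x = -6$
$z{\left(g \right)} = -8 - g$ ($z{\left(g \right)} = \left(-5 - 6\right) - \left(-3 + g\right) = -11 - \left(-3 + g\right) = -8 - g$)
$z{\left(-19 \right)} - 277 = \left(-8 - -19\right) - 277 = \left(-8 + 19\right) - 277 = 11 - 277 = -266$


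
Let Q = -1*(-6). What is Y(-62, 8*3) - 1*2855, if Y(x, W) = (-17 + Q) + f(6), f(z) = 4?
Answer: -2862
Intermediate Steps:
Q = 6
Y(x, W) = -7 (Y(x, W) = (-17 + 6) + 4 = -11 + 4 = -7)
Y(-62, 8*3) - 1*2855 = -7 - 1*2855 = -7 - 2855 = -2862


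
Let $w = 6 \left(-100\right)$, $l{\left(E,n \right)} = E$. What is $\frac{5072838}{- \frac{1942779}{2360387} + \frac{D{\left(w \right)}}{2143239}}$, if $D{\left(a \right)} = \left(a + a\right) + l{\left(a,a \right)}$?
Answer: $- \frac{2851427288169698126}{463120935309} \approx -6.157 \cdot 10^{6}$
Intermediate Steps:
$w = -600$
$D{\left(a \right)} = 3 a$ ($D{\left(a \right)} = \left(a + a\right) + a = 2 a + a = 3 a$)
$\frac{5072838}{- \frac{1942779}{2360387} + \frac{D{\left(w \right)}}{2143239}} = \frac{5072838}{- \frac{1942779}{2360387} + \frac{3 \left(-600\right)}{2143239}} = \frac{5072838}{\left(-1942779\right) \frac{1}{2360387} - \frac{600}{714413}} = \frac{5072838}{- \frac{1942779}{2360387} - \frac{600}{714413}} = \frac{5072838}{- \frac{1389362805927}{1686291157831}} = 5072838 \left(- \frac{1686291157831}{1389362805927}\right) = - \frac{2851427288169698126}{463120935309}$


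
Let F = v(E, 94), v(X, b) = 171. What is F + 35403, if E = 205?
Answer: 35574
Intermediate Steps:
F = 171
F + 35403 = 171 + 35403 = 35574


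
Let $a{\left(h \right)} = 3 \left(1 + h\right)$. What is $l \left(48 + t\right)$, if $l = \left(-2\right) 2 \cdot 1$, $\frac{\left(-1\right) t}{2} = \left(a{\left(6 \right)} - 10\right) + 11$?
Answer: $-16$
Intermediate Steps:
$a{\left(h \right)} = 3 + 3 h$
$t = -44$ ($t = - 2 \left(\left(\left(3 + 3 \cdot 6\right) - 10\right) + 11\right) = - 2 \left(\left(\left(3 + 18\right) - 10\right) + 11\right) = - 2 \left(\left(21 - 10\right) + 11\right) = - 2 \left(11 + 11\right) = \left(-2\right) 22 = -44$)
$l = -4$ ($l = \left(-4\right) 1 = -4$)
$l \left(48 + t\right) = - 4 \left(48 - 44\right) = \left(-4\right) 4 = -16$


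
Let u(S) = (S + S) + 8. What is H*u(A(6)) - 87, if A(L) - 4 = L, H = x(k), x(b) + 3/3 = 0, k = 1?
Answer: -115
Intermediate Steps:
x(b) = -1 (x(b) = -1 + 0 = -1)
H = -1
A(L) = 4 + L
u(S) = 8 + 2*S (u(S) = 2*S + 8 = 8 + 2*S)
H*u(A(6)) - 87 = -(8 + 2*(4 + 6)) - 87 = -(8 + 2*10) - 87 = -(8 + 20) - 87 = -1*28 - 87 = -28 - 87 = -115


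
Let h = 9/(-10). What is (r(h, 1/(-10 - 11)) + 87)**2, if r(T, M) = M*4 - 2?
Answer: 3171961/441 ≈ 7192.7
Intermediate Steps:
h = -9/10 (h = 9*(-1/10) = -9/10 ≈ -0.90000)
r(T, M) = -2 + 4*M (r(T, M) = 4*M - 2 = -2 + 4*M)
(r(h, 1/(-10 - 11)) + 87)**2 = ((-2 + 4/(-10 - 11)) + 87)**2 = ((-2 + 4/(-21)) + 87)**2 = ((-2 + 4*(-1/21)) + 87)**2 = ((-2 - 4/21) + 87)**2 = (-46/21 + 87)**2 = (1781/21)**2 = 3171961/441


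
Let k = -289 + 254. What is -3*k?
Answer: 105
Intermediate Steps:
k = -35
-3*k = -3*(-35) = 105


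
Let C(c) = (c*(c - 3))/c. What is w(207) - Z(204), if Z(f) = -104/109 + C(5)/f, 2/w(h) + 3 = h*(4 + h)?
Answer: 25475309/26975974 ≈ 0.94437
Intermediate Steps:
w(h) = 2/(-3 + h*(4 + h))
C(c) = -3 + c (C(c) = (c*(-3 + c))/c = -3 + c)
Z(f) = -104/109 + 2/f (Z(f) = -104/109 + (-3 + 5)/f = -104*1/109 + 2/f = -104/109 + 2/f)
w(207) - Z(204) = 2/(-3 + 207² + 4*207) - (-104/109 + 2/204) = 2/(-3 + 42849 + 828) - (-104/109 + 2*(1/204)) = 2/43674 - (-104/109 + 1/102) = 2*(1/43674) - 1*(-10499/11118) = 1/21837 + 10499/11118 = 25475309/26975974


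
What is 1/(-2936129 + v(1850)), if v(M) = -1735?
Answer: -1/2937864 ≈ -3.4038e-7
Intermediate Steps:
1/(-2936129 + v(1850)) = 1/(-2936129 - 1735) = 1/(-2937864) = -1/2937864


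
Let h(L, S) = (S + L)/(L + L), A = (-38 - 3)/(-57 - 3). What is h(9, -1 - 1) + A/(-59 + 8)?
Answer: 383/1020 ≈ 0.37549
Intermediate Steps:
A = 41/60 (A = -41/(-60) = -41*(-1/60) = 41/60 ≈ 0.68333)
h(L, S) = (L + S)/(2*L) (h(L, S) = (L + S)/((2*L)) = (L + S)*(1/(2*L)) = (L + S)/(2*L))
h(9, -1 - 1) + A/(-59 + 8) = (½)*(9 + (-1 - 1))/9 + (41/60)/(-59 + 8) = (½)*(⅑)*(9 - 2) + (41/60)/(-51) = (½)*(⅑)*7 - 1/51*41/60 = 7/18 - 41/3060 = 383/1020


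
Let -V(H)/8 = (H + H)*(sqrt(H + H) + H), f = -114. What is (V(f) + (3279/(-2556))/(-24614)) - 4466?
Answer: -4454309528363/20971128 + 3648*I*sqrt(57) ≈ -2.124e+5 + 27542.0*I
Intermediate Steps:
V(H) = -16*H*(H + sqrt(2)*sqrt(H)) (V(H) = -8*(H + H)*(sqrt(H + H) + H) = -8*2*H*(sqrt(2*H) + H) = -8*2*H*(sqrt(2)*sqrt(H) + H) = -8*2*H*(H + sqrt(2)*sqrt(H)) = -16*H*(H + sqrt(2)*sqrt(H)))
(V(f) + (3279/(-2556))/(-24614)) - 4466 = ((-16*(-114)**2 - 16*sqrt(2)*(-114)**(3/2)) + (3279/(-2556))/(-24614)) - 4466 = ((-16*12996 - 16*sqrt(2)*(-114*I*sqrt(114))) + (3279*(-1/2556))*(-1/24614)) - 4466 = ((-207936 + 3648*I*sqrt(57)) - 1093/852*(-1/24614)) - 4466 = ((-207936 + 3648*I*sqrt(57)) + 1093/20971128) - 4466 = (-4360652470715/20971128 + 3648*I*sqrt(57)) - 4466 = -4454309528363/20971128 + 3648*I*sqrt(57)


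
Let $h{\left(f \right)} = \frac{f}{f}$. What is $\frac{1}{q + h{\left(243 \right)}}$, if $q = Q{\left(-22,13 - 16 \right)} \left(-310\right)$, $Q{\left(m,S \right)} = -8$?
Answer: $\frac{1}{2481} \approx 0.00040306$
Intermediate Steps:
$h{\left(f \right)} = 1$
$q = 2480$ ($q = \left(-8\right) \left(-310\right) = 2480$)
$\frac{1}{q + h{\left(243 \right)}} = \frac{1}{2480 + 1} = \frac{1}{2481}$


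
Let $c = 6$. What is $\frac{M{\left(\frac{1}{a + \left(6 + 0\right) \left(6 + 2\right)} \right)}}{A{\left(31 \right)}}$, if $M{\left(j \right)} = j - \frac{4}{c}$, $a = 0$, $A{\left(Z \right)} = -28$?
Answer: $\frac{31}{1344} \approx 0.023065$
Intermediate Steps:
$M{\left(j \right)} = - \frac{2}{3} + j$ ($M{\left(j \right)} = j - \frac{4}{6} = j - \frac{2}{3} = - \frac{2}{3} + j$)
$\frac{M{\left(\frac{1}{a + \left(6 + 0\right) \left(6 + 2\right)} \right)}}{A{\left(31 \right)}} = \frac{- \frac{2}{3} + \frac{1}{0 + \left(6 + 0\right) \left(6 + 2\right)}}{-28} = \left(- \frac{2}{3} + \frac{1}{0 + 6 \cdot 8}\right) \left(- \frac{1}{28}\right) = \left(- \frac{2}{3} + \frac{1}{0 + 48}\right) \left(- \frac{1}{28}\right) = \left(- \frac{2}{3} + \frac{1}{48}\right) \left(- \frac{1}{28}\right) = \left(- \frac{31}{48}\right) \left(- \frac{1}{28}\right) = \frac{31}{1344}$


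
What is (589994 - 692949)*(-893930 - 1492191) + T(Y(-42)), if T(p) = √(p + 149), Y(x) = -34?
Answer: 245663087555 + √115 ≈ 2.4566e+11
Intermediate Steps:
T(p) = √(149 + p)
(589994 - 692949)*(-893930 - 1492191) + T(Y(-42)) = (589994 - 692949)*(-893930 - 1492191) + √(149 - 34) = -102955*(-2386121) + √115 = 245663087555 + √115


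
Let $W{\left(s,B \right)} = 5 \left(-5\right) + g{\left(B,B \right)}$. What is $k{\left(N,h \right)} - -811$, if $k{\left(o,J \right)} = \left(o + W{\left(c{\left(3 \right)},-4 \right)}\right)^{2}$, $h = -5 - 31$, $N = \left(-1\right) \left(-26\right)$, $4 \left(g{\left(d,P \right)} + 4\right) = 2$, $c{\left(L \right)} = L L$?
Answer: $\frac{3269}{4} \approx 817.25$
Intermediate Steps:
$c{\left(L \right)} = L^{2}$
$g{\left(d,P \right)} = - \frac{7}{2}$ ($g{\left(d,P \right)} = -4 + \frac{1}{4} \cdot 2 = -4 + \frac{1}{2} = - \frac{7}{2}$)
$N = 26$
$W{\left(s,B \right)} = - \frac{57}{2}$ ($W{\left(s,B \right)} = 5 \left(-5\right) - \frac{7}{2} = -25 - \frac{7}{2} = - \frac{57}{2}$)
$h = -36$ ($h = -5 - 31 = -36$)
$k{\left(o,J \right)} = \left(- \frac{57}{2} + o\right)^{2}$ ($k{\left(o,J \right)} = \left(o - \frac{57}{2}\right)^{2} = \left(- \frac{57}{2} + o\right)^{2}$)
$k{\left(N,h \right)} - -811 = \frac{\left(-57 + 2 \cdot 26\right)^{2}}{4} - -811 = \frac{\left(-57 + 52\right)^{2}}{4} + 811 = \frac{\left(-5\right)^{2}}{4} + 811 = \frac{1}{4} \cdot 25 + 811 = \frac{25}{4} + 811 = \frac{3269}{4}$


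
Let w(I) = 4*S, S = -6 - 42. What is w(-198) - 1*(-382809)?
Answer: 382617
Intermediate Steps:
S = -48
w(I) = -192 (w(I) = 4*(-48) = -192)
w(-198) - 1*(-382809) = -192 - 1*(-382809) = -192 + 382809 = 382617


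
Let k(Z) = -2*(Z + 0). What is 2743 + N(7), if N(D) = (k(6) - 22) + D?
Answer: 2716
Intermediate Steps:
k(Z) = -2*Z
N(D) = -34 + D (N(D) = (-2*6 - 22) + D = (-12 - 22) + D = -34 + D)
2743 + N(7) = 2743 + (-34 + 7) = 2743 - 27 = 2716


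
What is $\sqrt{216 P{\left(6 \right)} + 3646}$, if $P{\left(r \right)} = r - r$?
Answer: $\sqrt{3646} \approx 60.382$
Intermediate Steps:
$P{\left(r \right)} = 0$
$\sqrt{216 P{\left(6 \right)} + 3646} = \sqrt{216 \cdot 0 + 3646} = \sqrt{0 + 3646} = \sqrt{3646}$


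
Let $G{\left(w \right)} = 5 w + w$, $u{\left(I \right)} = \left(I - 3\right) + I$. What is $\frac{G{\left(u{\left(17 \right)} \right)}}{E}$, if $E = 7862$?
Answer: $\frac{93}{3931} \approx 0.023658$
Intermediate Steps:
$u{\left(I \right)} = -3 + 2 I$ ($u{\left(I \right)} = \left(-3 + I\right) + I = -3 + 2 I$)
$G{\left(w \right)} = 6 w$
$\frac{G{\left(u{\left(17 \right)} \right)}}{E} = \frac{6 \left(-3 + 2 \cdot 17\right)}{7862} = 6 \left(-3 + 34\right) \frac{1}{7862} = 6 \cdot 31 \cdot \frac{1}{7862} = 186 \cdot \frac{1}{7862} = \frac{93}{3931}$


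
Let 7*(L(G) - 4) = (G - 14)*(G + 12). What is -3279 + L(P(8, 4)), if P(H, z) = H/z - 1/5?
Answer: -577334/175 ≈ -3299.1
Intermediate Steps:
P(H, z) = -⅕ + H/z (P(H, z) = H/z - 1*⅕ = H/z - ⅕ = -⅕ + H/z)
L(G) = 4 + (-14 + G)*(12 + G)/7 (L(G) = 4 + ((G - 14)*(G + 12))/7 = 4 + ((-14 + G)*(12 + G))/7 = 4 + (-14 + G)*(12 + G)/7)
-3279 + L(P(8, 4)) = -3279 + (-20 - 2*(8 - ⅕*4)/(7*4) + ((8 - ⅕*4)/4)²/7) = -3279 + (-20 - (8 - ⅘)/14 + ((8 - ⅘)/4)²/7) = -3279 + (-20 - 36/(14*5) + ((¼)*(36/5))²/7) = -3279 + (-20 - 2/7*9/5 + (9/5)²/7) = -3279 + (-20 - 18/35 + (⅐)*(81/25)) = -3279 + (-20 - 18/35 + 81/175) = -3279 - 3509/175 = -577334/175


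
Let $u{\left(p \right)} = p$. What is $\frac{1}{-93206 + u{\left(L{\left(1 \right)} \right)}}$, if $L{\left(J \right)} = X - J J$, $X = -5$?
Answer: $- \frac{1}{93212} \approx -1.0728 \cdot 10^{-5}$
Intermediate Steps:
$L{\left(J \right)} = -5 - J^{2}$ ($L{\left(J \right)} = -5 - J J = -5 - J^{2}$)
$\frac{1}{-93206 + u{\left(L{\left(1 \right)} \right)}} = \frac{1}{-93206 - 6} = \frac{1}{-93212} = - \frac{1}{93212}$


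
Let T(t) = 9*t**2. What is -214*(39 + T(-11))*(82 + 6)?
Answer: -21242496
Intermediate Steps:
-214*(39 + T(-11))*(82 + 6) = -214*(39 + 9*(-11)**2)*(82 + 6) = -214*(39 + 9*121)*88 = -214*(39 + 1089)*88 = -241392*88 = -214*99264 = -21242496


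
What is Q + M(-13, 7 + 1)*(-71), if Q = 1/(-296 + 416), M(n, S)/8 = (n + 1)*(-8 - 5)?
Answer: -10632959/120 ≈ -88608.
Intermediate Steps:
M(n, S) = -104 - 104*n (M(n, S) = 8*((n + 1)*(-8 - 5)) = 8*((1 + n)*(-13)) = 8*(-13 - 13*n) = -104 - 104*n)
Q = 1/120 ≈ 0.0083333
Q + M(-13, 7 + 1)*(-71) = 1/120 + (-104 - 104*(-13))*(-71) = 1/120 + (-104 + 1352)*(-71) = 1/120 + 1248*(-71) = 1/120 - 88608 = -10632959/120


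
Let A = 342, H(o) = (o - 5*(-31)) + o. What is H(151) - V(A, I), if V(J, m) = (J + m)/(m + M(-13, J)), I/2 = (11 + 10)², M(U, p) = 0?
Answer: 22325/49 ≈ 455.61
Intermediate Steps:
H(o) = 155 + 2*o (H(o) = (o + 155) + o = (155 + o) + o = 155 + 2*o)
I = 882 (I = 2*(11 + 10)² = 2*21² = 2*441 = 882)
V(J, m) = (J + m)/m (V(J, m) = (J + m)/(m + 0) = (J + m)/m)
H(151) - V(A, I) = (155 + 2*151) - (342 + 882)/882 = (155 + 302) - 1224/882 = 457 - 1*68/49 = 457 - 68/49 = 22325/49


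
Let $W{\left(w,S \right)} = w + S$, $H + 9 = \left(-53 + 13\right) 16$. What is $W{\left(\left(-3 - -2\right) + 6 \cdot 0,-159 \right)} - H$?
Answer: $489$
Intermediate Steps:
$H = -649$ ($H = -9 + \left(-53 + 13\right) 16 = -9 - 640 = -649$)
$W{\left(w,S \right)} = S + w$
$W{\left(\left(-3 - -2\right) + 6 \cdot 0,-159 \right)} - H = \left(-159 + \left(\left(-3 - -2\right) + 6 \cdot 0\right)\right) - -649 = \left(-159 + \left(\left(-3 + 2\right) + 0\right)\right) + 649 = \left(-159 + \left(-1 + 0\right)\right) + 649 = \left(-159 - 1\right) + 649 = -160 + 649 = 489$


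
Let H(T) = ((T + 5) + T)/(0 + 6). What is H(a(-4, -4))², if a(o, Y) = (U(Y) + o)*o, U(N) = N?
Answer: 529/4 ≈ 132.25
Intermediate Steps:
a(o, Y) = o*(Y + o) (a(o, Y) = (Y + o)*o = o*(Y + o))
H(T) = ⅚ + T/3 (H(T) = ((5 + T) + T)/6 = (5 + 2*T)*(⅙) = ⅚ + T/3)
H(a(-4, -4))² = (⅚ + (-4*(-4 - 4))/3)² = (⅚ + (-4*(-8))/3)² = (⅚ + (⅓)*32)² = (⅚ + 32/3)² = (23/2)² = 529/4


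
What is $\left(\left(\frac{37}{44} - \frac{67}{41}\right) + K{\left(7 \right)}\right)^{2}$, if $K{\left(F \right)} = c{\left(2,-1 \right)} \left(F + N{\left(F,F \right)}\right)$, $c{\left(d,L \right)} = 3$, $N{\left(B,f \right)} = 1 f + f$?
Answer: $\frac{12593552841}{3254416} \approx 3869.7$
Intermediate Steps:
$N{\left(B,f \right)} = 2 f$ ($N{\left(B,f \right)} = f + f = 2 f$)
$K{\left(F \right)} = 9 F$ ($K{\left(F \right)} = 3 \left(F + 2 F\right) = 3 \cdot 3 F = 9 F$)
$\left(\left(\frac{37}{44} - \frac{67}{41}\right) + K{\left(7 \right)}\right)^{2} = \left(\left(\frac{37}{44} - \frac{67}{41}\right) + 9 \cdot 7\right)^{2} = \left(\left(37 \cdot \frac{1}{44} - \frac{67}{41}\right) + 63\right)^{2} = \left(\left(\frac{37}{44} - \frac{67}{41}\right) + 63\right)^{2} = \left(- \frac{1431}{1804} + 63\right)^{2} = \left(\frac{112221}{1804}\right)^{2} = \frac{12593552841}{3254416}$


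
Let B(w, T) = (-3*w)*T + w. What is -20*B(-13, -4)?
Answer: 3380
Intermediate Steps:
B(w, T) = w - 3*T*w (B(w, T) = -3*T*w + w = w - 3*T*w)
-20*B(-13, -4) = -(-260)*(1 - 3*(-4)) = -(-260)*(1 + 12) = -(-260)*13 = -20*(-169) = 3380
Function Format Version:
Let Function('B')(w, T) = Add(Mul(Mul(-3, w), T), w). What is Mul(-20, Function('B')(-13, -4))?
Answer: 3380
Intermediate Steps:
Function('B')(w, T) = Add(w, Mul(-3, T, w)) (Function('B')(w, T) = Add(Mul(-3, T, w), w) = Add(w, Mul(-3, T, w)))
Mul(-20, Function('B')(-13, -4)) = Mul(-20, Mul(-13, Add(1, Mul(-3, -4)))) = Mul(-20, Mul(-13, Add(1, 12))) = Mul(-20, Mul(-13, 13)) = Mul(-20, -169) = 3380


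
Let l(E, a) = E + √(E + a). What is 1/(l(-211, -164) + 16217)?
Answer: 16006/256192411 - 5*I*√15/256192411 ≈ 6.2476e-5 - 7.5587e-8*I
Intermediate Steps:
1/(l(-211, -164) + 16217) = 1/((-211 + √(-211 - 164)) + 16217) = 1/((-211 + √(-375)) + 16217) = 1/((-211 + 5*I*√15) + 16217) = 1/(16006 + 5*I*√15)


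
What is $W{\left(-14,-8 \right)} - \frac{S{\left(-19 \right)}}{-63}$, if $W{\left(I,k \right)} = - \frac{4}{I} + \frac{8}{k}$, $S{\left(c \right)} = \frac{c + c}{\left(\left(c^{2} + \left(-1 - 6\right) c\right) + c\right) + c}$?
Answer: $- \frac{541}{756} \approx -0.71561$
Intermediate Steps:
$S{\left(c \right)} = \frac{2 c}{c^{2} - 5 c}$ ($S{\left(c \right)} = \frac{2 c}{\left(\left(c^{2} + \left(-1 - 6\right) c\right) + c\right) + c} = \frac{2 c}{\left(\left(c^{2} - 7 c\right) + c\right) + c} = \frac{2 c}{\left(c^{2} - 6 c\right) + c} = \frac{2 c}{c^{2} - 5 c}$)
$W{\left(-14,-8 \right)} - \frac{S{\left(-19 \right)}}{-63} = \left(- \frac{4}{-14} + \frac{8}{-8}\right) - \frac{2 \frac{1}{-5 - 19}}{-63} = \left(\left(-4\right) \left(- \frac{1}{14}\right) + 8 \left(- \frac{1}{8}\right)\right) - \frac{2}{-24} \left(- \frac{1}{63}\right) = \left(\frac{2}{7} - 1\right) - 2 \left(- \frac{1}{24}\right) \left(- \frac{1}{63}\right) = - \frac{5}{7} - \left(- \frac{1}{12}\right) \left(- \frac{1}{63}\right) = - \frac{5}{7} - \frac{1}{756} = - \frac{541}{756}$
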